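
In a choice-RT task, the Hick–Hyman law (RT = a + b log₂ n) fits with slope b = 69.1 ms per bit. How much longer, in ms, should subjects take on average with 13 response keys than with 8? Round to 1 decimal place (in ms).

48.4 ms

ΔRT = (a + b log₂ n₂) − (a + b log₂ n₁) = b·(log₂ n₂ − log₂ n₁).
log₂(13) − log₂(8) = 3.7004 − 3 = 0.7004.
ΔRT = 69.1 × 0.7004 = 48.400 ms.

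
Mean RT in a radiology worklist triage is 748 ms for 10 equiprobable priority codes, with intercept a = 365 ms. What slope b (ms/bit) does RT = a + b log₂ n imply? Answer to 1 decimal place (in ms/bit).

115.3 ms/bit

b = (748 − 365) / log₂(10) = 383 / 3.3219 = 115.294 ms/bit.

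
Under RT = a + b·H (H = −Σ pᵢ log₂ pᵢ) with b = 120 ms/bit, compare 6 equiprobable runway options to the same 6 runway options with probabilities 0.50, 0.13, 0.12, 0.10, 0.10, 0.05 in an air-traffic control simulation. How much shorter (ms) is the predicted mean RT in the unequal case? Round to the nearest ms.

Equiprobable entropy H₀ = log₂ 6 = 2.5850 bits.
Skewed entropy H = −Σ pᵢ log₂ pᵢ = 2.1302 bits.
ΔRT = b·(H₀ − H) = 120 × 0.4548 = 54.57 ms.

55 ms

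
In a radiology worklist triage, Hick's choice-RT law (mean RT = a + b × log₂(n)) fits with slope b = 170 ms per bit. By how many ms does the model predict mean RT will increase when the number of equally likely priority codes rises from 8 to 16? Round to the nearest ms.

170 ms

Only the slope matters, since a is common to both: ΔRT = b·log₂(n₂/n₁).
log₂(16) − log₂(8) = log₂(16/8) = log₂(2) = 1.
ΔRT = 170 × 1.0000 = 170.000 ms.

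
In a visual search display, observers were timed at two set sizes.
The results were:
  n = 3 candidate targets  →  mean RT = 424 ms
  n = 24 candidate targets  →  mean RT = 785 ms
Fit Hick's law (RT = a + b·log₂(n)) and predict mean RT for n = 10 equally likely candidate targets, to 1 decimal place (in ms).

633.0 ms

Solve the two-equation system in a and b:
  b = (785 − 424) / (log₂ 24 − log₂ 3) = 361 / (4.5850 − 1.5850) = 120.333 ms/bit
  a = 424 − 120.333 × 1.5850 = 233.276 ms
Then RT(10) = 233.276 + 120.333 × log₂ 10 = 233.276 + 120.333 × 3.3219 ≈ 633.015 ms.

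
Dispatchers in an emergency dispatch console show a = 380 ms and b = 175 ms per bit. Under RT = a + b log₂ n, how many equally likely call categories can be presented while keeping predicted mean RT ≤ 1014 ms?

Information budget: (1014 − 380)/175 = 3.6229 bits, so n ≤ 2^3.6229 = 12.319 → at most 12.

12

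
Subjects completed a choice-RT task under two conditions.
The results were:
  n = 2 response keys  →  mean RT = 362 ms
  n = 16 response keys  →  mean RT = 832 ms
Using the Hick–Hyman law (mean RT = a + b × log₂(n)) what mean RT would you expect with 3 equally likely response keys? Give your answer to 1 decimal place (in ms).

453.6 ms

Fit slope and intercept:
  b = (832 − 362) / (log₂ 16 − log₂ 2) = 470 / (4 − 1) = 156.667 ms/bit
  a = 362 − 156.667 × 1 = 205.333 ms
Then RT(3) = 205.333 + 156.667 × log₂ 3 = 205.333 + 156.667 × 1.5850 ≈ 453.644 ms.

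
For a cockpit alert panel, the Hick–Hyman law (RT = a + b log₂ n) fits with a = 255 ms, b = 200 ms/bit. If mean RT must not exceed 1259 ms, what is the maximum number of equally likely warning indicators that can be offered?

32

Set 255 + 200·log₂ n ≤ 1259 → log₂ n ≤ (1259 − 255)/200 = 5.0200.
So n ≤ 2^5.0200 = 32.447; the largest integer n is 32.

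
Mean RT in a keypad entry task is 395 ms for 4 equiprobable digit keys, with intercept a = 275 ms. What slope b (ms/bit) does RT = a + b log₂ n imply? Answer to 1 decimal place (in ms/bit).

60.0 ms/bit

4 alternatives carry log₂ 4 = 2 bits; the choice cost is 395 − 275 = 120 ms, so b = 120/2 = 60.000 ms/bit.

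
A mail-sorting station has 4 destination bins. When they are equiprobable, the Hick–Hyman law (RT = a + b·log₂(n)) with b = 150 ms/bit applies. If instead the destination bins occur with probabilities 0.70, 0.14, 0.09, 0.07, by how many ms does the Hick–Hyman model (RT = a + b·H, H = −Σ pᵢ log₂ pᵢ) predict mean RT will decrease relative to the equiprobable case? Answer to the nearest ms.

99 ms

The RT saving is b·ΔH. Equiprobable H₀ = log₂(4) = 2.0000 bits; with the given probabilities H = 1.3385 bits.
b·(H₀ − H) = 150 × (2.0000 − 1.3385) = 99.22 ms.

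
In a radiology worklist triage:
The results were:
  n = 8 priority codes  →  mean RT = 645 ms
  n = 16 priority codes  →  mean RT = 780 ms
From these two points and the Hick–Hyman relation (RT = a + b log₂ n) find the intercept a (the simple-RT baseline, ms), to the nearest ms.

b = (RT₂ − RT₁)/(log₂ n₂ − log₂ n₁) = (780 − 645)/(4 − 3) = 135 ms/bit.
a = RT₁ − b·log₂ n₁ = 645 − 135 × 3 = 240.000 ms.

240 ms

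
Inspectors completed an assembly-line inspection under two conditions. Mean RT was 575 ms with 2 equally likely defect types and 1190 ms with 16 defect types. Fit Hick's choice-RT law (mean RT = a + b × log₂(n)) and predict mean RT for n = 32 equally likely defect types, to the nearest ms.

RT is linear in log₂ n, so two points fix the line:
  b = (1190 − 575) / (log₂ 16 − log₂ 2) = 615 / (4 − 1) = 205 ms/bit
  a = 575 − 205 × 1 = 370 ms
Then RT(32) = 370 + 205 × log₂ 32 = 370 + 205 × 5 ≈ 1395.000 ms.

1395 ms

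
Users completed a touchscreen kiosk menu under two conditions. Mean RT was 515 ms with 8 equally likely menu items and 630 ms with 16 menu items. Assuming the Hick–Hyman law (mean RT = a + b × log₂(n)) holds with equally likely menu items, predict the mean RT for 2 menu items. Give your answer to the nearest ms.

With log₂ n on the abscissa the relation is linear; from the two conditions:
  b = (630 − 515) / (log₂ 16 − log₂ 8) = 115 / (4 − 3) = 115 ms/bit
  a = 515 − 115 × 3 = 170 ms
Then RT(2) = 170 + 115 × log₂ 2 = 170 + 115 × 1 ≈ 285.000 ms.

285 ms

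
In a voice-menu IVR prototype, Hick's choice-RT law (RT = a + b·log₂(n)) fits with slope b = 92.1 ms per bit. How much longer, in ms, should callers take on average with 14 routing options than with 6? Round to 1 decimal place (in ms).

112.6 ms

Only the slope matters, since a is common to both: ΔRT = b·log₂(n₂/n₁).
log₂(14) − log₂(6) = 3.8074 − 2.5850 = 1.2224.
ΔRT = 92.1 × 1.2224 = 112.582 ms.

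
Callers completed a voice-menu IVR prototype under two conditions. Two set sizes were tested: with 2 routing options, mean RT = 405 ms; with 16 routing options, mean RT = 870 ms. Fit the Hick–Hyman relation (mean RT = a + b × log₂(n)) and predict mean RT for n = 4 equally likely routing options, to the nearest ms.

RT is linear in log₂ n, so two points fix the line:
  b = (870 − 405) / (log₂ 16 − log₂ 2) = 465 / (4 − 1) = 155 ms/bit
  a = 405 − 155 × 1 = 250 ms
Then RT(4) = 250 + 155 × log₂ 4 = 250 + 155 × 2 ≈ 560.000 ms.

560 ms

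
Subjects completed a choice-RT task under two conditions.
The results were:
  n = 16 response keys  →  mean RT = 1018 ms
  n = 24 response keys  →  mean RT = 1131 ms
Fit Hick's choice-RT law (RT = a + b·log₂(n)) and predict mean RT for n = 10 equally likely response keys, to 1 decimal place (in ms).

Solve the two-equation system in a and b:
  b = (1131 − 1018) / (log₂ 24 − log₂ 16) = 113 / (4.5850 − 4) = 193.175 ms/bit
  a = 1018 − 193.175 × 4 = 245.301 ms
Then RT(10) = 245.301 + 193.175 × log₂ 10 = 245.301 + 193.175 × 3.3219 ≈ 887.014 ms.

887.0 ms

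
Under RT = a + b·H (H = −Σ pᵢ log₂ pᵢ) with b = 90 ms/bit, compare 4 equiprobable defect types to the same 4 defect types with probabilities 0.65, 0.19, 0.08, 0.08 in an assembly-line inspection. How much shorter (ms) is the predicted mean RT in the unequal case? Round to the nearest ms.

50 ms

Equiprobable entropy H₀ = log₂ 4 = 2.0000 bits.
Skewed entropy H = −Σ pᵢ log₂ pᵢ = 1.4422 bits.
ΔRT = b·(H₀ − H) = 90 × 0.5578 = 50.20 ms.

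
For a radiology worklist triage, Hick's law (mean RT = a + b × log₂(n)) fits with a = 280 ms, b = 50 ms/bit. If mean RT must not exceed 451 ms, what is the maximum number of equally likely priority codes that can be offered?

10

50·log₂ n ≤ 451 − 280 = 171, giving log₂ n ≤ 3.4200 and n ≤ 10.703. The largest whole number is 10.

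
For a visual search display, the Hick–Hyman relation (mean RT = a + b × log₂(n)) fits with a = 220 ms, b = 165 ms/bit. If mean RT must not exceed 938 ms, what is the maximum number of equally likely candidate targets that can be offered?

Information budget: (938 − 220)/165 = 4.3515 bits, so n ≤ 2^4.3515 = 20.414 → at most 20.

20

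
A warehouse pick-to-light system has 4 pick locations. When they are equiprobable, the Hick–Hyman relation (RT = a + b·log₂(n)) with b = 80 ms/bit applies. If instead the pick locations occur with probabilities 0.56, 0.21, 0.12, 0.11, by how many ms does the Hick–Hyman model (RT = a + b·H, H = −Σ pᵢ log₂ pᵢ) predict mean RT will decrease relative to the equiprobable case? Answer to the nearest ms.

27 ms

Equiprobable entropy H₀ = log₂ 4 = 2.0000 bits.
Skewed entropy H = −Σ pᵢ log₂ pᵢ = 1.6586 bits.
ΔRT = b·(H₀ − H) = 80 × 0.3414 = 27.31 ms.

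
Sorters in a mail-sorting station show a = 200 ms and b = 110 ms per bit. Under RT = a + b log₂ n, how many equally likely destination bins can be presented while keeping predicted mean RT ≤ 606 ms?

110·log₂ n ≤ 606 − 200 = 406, giving log₂ n ≤ 3.6909 and n ≤ 12.914. The largest whole number is 12.

12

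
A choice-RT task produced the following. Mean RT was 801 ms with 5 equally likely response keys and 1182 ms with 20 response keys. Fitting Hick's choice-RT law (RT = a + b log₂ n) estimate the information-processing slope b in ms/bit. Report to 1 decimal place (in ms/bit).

190.5 ms/bit

The slope on a log₂ axis is (1182 − 801) / (4.3219 − 2.3219) = 190.500 ms/bit.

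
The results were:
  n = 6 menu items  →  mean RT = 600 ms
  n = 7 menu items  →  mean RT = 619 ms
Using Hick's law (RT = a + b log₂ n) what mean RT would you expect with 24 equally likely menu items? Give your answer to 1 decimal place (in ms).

RT is linear in log₂ n, so two points fix the line:
  b = (619 − 600) / (log₂ 7 − log₂ 6) = 19 / (2.8074 − 2.5850) = 85.435 ms/bit
  a = 600 − 85.435 × 2.5850 = 379.155 ms
Then RT(24) = 379.155 + 85.435 × log₂ 24 = 379.155 + 85.435 × 4.5850 ≈ 770.869 ms.

770.9 ms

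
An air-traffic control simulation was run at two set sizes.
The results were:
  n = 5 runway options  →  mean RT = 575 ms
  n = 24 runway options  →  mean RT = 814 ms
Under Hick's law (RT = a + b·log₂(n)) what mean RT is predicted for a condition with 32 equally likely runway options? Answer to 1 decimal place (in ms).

857.8 ms

RT is linear in log₂ n, so two points fix the line:
  b = (814 − 575) / (log₂ 24 − log₂ 5) = 239 / (4.5850 − 2.3219) = 105.610 ms/bit
  a = 575 − 105.610 × 2.3219 = 329.780 ms
Then RT(32) = 329.780 + 105.610 × log₂ 32 = 329.780 + 105.610 × 5 ≈ 857.832 ms.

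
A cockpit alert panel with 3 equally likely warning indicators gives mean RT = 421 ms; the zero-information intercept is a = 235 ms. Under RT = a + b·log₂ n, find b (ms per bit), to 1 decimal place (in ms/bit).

b = (421 − 235) / log₂(3) = 186 / 1.5850 = 117.353 ms/bit.

117.4 ms/bit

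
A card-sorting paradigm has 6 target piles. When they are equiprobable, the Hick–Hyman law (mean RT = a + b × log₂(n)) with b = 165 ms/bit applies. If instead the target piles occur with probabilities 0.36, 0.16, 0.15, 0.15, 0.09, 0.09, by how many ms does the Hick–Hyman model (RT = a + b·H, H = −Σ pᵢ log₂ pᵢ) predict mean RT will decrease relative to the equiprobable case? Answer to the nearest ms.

31 ms

The RT saving is b·ΔH. Equiprobable H₀ = log₂(6) = 2.5850 bits; with the given probabilities H = 2.4000 bits.
b·(H₀ − H) = 165 × (2.5850 − 2.4000) = 30.51 ms.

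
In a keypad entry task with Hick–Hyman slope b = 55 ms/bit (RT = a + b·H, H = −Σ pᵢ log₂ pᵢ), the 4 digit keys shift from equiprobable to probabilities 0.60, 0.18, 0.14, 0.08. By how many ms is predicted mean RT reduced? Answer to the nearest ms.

The RT saving is b·ΔH. Equiprobable H₀ = log₂(4) = 2.0000 bits; with the given probabilities H = 1.5761 bits.
b·(H₀ − H) = 55 × (2.0000 − 1.5761) = 23.31 ms.

23 ms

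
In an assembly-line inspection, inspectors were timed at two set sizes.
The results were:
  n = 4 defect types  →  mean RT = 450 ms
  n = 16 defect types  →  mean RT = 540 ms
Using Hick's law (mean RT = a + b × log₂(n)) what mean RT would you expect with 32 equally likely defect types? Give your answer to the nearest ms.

Fit slope and intercept:
  b = (540 − 450) / (log₂ 16 − log₂ 4) = 90 / (4 − 2) = 45 ms/bit
  a = 450 − 45 × 2 = 360 ms
Then RT(32) = 360 + 45 × log₂ 32 = 360 + 45 × 5 ≈ 585.000 ms.

585 ms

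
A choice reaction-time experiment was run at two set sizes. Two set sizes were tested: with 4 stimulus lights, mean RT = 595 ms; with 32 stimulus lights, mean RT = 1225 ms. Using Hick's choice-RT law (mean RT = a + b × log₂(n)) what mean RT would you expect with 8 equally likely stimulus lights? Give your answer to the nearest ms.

With log₂ n on the abscissa the relation is linear; from the two conditions:
  b = (1225 − 595) / (log₂ 32 − log₂ 4) = 630 / (5 − 2) = 210 ms/bit
  a = 595 − 210 × 2 = 175 ms
Then RT(8) = 175 + 210 × log₂ 8 = 175 + 210 × 3 ≈ 805.000 ms.

805 ms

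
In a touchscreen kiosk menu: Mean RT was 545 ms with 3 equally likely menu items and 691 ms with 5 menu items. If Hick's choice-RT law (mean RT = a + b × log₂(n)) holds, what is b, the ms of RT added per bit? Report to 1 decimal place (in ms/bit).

198.1 ms/bit

The slope on a log₂ axis is (691 − 545) / (2.3219 − 1.5850) = 198.110 ms/bit.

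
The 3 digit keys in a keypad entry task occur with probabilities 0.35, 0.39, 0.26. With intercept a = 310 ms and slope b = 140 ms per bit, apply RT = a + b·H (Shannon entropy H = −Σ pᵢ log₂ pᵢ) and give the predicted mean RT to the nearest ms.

H = 0.35·log₂(1/0.35) + 0.39·log₂(1/0.39) + 0.26·log₂(1/0.26) = 1.5652 bits.
RT = 310 + 140 × 1.5652 = 529.13 ms.

529 ms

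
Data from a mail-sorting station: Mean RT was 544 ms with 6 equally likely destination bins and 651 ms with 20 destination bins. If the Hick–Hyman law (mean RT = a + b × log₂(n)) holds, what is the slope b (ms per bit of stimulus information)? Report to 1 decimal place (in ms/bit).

61.6 ms/bit

b = (RT₂ − RT₁)/(log₂ n₂ − log₂ n₁) = (651 − 544)/(4.3219 − 2.5850) = 61.602 ms/bit.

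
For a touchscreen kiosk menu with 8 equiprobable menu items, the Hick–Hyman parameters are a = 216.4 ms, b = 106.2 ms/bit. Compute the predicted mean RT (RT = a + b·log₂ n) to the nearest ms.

log₂(8) = 3 bits, so RT = 216.4 + 106.2 × 3 ≈ 535.000 ms.

535 ms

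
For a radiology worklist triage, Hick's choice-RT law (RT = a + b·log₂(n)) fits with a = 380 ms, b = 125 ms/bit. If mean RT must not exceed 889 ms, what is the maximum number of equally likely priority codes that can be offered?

125·log₂ n ≤ 889 − 380 = 509, giving log₂ n ≤ 4.0720 and n ≤ 16.819. The largest whole number is 16.

16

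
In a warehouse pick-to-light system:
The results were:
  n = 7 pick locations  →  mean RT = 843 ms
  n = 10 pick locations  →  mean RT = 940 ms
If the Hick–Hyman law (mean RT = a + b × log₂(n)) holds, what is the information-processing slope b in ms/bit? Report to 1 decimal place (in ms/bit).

188.5 ms/bit

b = (RT₂ − RT₁)/(log₂ n₂ − log₂ n₁) = (940 − 843)/(3.3219 − 2.8074) = 188.506 ms/bit.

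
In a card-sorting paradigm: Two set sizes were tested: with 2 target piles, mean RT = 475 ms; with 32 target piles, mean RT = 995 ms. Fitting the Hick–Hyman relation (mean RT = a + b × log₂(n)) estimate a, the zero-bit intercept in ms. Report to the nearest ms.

345 ms

b = (RT₂ − RT₁)/(log₂ n₂ − log₂ n₁) = (995 − 475)/(5 − 1) = 130 ms/bit.
a = RT₁ − b·log₂ n₁ = 475 − 130 × 1 = 345.000 ms.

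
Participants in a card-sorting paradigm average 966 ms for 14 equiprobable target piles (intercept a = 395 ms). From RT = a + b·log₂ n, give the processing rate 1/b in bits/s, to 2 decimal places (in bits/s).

6.67 bits/s

b = (966 − 395)/log₂ 14 = 571/3.8074 = 149.973 ms per bit = 0.14997 s/bit; the reciprocal is 6.668 bits/s.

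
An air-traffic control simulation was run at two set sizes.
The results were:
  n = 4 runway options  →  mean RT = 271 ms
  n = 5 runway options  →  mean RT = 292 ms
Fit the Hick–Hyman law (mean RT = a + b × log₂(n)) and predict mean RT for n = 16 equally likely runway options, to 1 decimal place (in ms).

401.5 ms

With log₂ n on the abscissa the relation is linear; from the two conditions:
  b = (292 − 271) / (log₂ 5 − log₂ 4) = 21 / (2.3219 − 2) = 65.232 ms/bit
  a = 271 − 65.232 × 2 = 140.536 ms
Then RT(16) = 140.536 + 65.232 × log₂ 16 = 140.536 + 65.232 × 4 ≈ 401.464 ms.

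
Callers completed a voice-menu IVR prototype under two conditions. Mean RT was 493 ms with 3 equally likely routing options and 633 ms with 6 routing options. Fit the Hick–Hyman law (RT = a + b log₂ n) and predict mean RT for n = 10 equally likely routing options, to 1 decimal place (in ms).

736.2 ms

With log₂ n on the abscissa the relation is linear; from the two conditions:
  b = (633 − 493) / (log₂ 6 − log₂ 3) = 140 / (2.5850 − 1.5850) = 140.000 ms/bit
  a = 493 − 140.000 × 1.5850 = 271.105 ms
Then RT(10) = 271.105 + 140.000 × log₂ 10 = 271.105 + 140.000 × 3.3219 ≈ 736.175 ms.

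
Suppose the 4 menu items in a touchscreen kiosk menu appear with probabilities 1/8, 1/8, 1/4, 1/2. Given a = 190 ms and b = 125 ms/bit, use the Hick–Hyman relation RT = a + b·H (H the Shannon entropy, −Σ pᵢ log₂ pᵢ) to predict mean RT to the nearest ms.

409 ms

H = −Σ pᵢ log₂ pᵢ = 0.125·3 + 0.125·3 + 0.25·2 + 0.5·1 = 1.750 bits.
RT = 190 + 125 × 1.750 = 408.75 ms.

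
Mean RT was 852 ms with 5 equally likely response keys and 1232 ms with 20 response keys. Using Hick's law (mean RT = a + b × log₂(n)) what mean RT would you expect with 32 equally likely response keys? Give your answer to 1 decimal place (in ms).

With log₂ n on the abscissa the relation is linear; from the two conditions:
  b = (1232 − 852) / (log₂ 20 − log₂ 5) = 380 / (4.3219 − 2.3219) = 190.000 ms/bit
  a = 852 − 190.000 × 2.3219 = 410.834 ms
Then RT(32) = 410.834 + 190.000 × log₂ 32 = 410.834 + 190.000 × 5 ≈ 1360.834 ms.

1360.8 ms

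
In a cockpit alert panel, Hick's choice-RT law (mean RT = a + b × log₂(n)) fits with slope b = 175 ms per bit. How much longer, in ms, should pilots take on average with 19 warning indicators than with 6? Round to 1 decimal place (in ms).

291.0 ms

Only the slope matters, since a is common to both: ΔRT = b·log₂(n₂/n₁).
log₂(19) − log₂(6) = 4.2479 − 2.5850 = 1.6630.
ΔRT = 175 × 1.6630 = 291.019 ms.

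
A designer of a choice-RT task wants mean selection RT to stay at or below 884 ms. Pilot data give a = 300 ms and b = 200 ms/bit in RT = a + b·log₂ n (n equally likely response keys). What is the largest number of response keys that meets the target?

Information budget: (884 − 300)/200 = 2.9200 bits, so n ≤ 2^2.9200 = 7.568 → at most 7.

7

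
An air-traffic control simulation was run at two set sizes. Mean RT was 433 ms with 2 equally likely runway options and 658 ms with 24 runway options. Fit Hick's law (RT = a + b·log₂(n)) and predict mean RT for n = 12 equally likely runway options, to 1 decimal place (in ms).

Fit slope and intercept:
  b = (658 − 433) / (log₂ 24 − log₂ 2) = 225 / (4.5850 − 1) = 62.762 ms/bit
  a = 433 − 62.762 × 1 = 370.238 ms
Then RT(12) = 370.238 + 62.762 × log₂ 12 = 370.238 + 62.762 × 3.5850 ≈ 595.238 ms.

595.2 ms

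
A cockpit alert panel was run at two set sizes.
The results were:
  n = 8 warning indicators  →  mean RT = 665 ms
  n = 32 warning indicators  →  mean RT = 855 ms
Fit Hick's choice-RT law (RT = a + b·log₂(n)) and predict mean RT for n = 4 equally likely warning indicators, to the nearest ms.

570 ms

With log₂ n on the abscissa the relation is linear; from the two conditions:
  b = (855 − 665) / (log₂ 32 − log₂ 8) = 190 / (5 − 3) = 95 ms/bit
  a = 665 − 95 × 3 = 380 ms
Then RT(4) = 380 + 95 × log₂ 4 = 380 + 95 × 2 ≈ 570.000 ms.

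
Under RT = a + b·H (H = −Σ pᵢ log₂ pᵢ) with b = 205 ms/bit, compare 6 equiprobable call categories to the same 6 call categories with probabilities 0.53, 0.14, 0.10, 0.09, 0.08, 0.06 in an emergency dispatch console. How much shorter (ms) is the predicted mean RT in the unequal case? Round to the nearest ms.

107 ms

The RT saving is b·ΔH. Equiprobable H₀ = log₂(6) = 2.5850 bits; with the given probabilities H = 2.0624 bits.
b·(H₀ − H) = 205 × (2.5850 − 2.0624) = 107.12 ms.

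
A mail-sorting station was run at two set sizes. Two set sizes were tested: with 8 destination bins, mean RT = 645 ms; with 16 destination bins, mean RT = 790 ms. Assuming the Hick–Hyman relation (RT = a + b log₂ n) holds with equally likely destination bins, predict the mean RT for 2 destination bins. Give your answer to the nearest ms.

Solve the two-equation system in a and b:
  b = (790 − 645) / (log₂ 16 − log₂ 8) = 145 / (4 − 3) = 145 ms/bit
  a = 645 − 145 × 3 = 210 ms
Then RT(2) = 210 + 145 × log₂ 2 = 210 + 145 × 1 ≈ 355.000 ms.

355 ms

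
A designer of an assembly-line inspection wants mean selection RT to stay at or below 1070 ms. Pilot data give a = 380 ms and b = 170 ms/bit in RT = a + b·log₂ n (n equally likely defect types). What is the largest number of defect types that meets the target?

16

Set 380 + 170·log₂ n ≤ 1070 → log₂ n ≤ (1070 − 380)/170 = 4.0588.
So n ≤ 2^4.0588 = 16.666; the largest integer n is 16.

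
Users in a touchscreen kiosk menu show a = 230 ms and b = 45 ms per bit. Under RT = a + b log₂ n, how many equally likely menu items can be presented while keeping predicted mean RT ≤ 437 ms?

24

Set 230 + 45·log₂ n ≤ 437 → log₂ n ≤ (437 − 230)/45 = 4.6000.
So n ≤ 2^4.6000 = 24.251; the largest integer n is 24.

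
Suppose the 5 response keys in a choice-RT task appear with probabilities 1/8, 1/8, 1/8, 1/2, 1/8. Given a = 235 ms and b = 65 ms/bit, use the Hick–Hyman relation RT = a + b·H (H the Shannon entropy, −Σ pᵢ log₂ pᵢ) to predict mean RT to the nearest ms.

H = −Σ pᵢ log₂ pᵢ = 0.125·3 + 0.125·3 + 0.125·3 + 0.5·1 + 0.125·3 = 2.000 bits.
RT = 235 + 65 × 2.000 = 365.00 ms.

365 ms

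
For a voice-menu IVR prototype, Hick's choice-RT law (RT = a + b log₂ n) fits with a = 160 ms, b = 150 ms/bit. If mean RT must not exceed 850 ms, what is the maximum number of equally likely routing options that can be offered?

Set 160 + 150·log₂ n ≤ 850 → log₂ n ≤ (850 − 160)/150 = 4.6000.
So n ≤ 2^4.6000 = 24.251; the largest integer n is 24.

24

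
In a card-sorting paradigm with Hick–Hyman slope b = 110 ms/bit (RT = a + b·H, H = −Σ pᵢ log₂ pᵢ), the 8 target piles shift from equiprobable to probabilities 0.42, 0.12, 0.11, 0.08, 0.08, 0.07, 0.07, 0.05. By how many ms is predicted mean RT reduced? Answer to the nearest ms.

46 ms

The RT saving is b·ΔH. Equiprobable H₀ = log₂(8) = 3.0000 bits; with the given probabilities H = 2.5792 bits.
b·(H₀ − H) = 110 × (3.0000 − 2.5792) = 46.29 ms.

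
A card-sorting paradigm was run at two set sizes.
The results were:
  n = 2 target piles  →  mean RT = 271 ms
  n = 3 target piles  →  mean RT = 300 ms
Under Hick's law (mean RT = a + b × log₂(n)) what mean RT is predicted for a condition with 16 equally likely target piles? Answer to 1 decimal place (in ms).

RT is linear in log₂ n, so two points fix the line:
  b = (300 − 271) / (log₂ 3 − log₂ 2) = 29 / (1.5850 − 1) = 49.576 ms/bit
  a = 271 − 49.576 × 1 = 221.424 ms
Then RT(16) = 221.424 + 49.576 × log₂ 16 = 221.424 + 49.576 × 4 ≈ 419.727 ms.

419.7 ms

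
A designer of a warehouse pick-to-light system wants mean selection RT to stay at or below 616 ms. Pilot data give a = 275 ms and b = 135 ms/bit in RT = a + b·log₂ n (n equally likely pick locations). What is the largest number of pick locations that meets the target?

135·log₂ n ≤ 616 − 275 = 341, giving log₂ n ≤ 2.5259 and n ≤ 5.759. The largest whole number is 5.

5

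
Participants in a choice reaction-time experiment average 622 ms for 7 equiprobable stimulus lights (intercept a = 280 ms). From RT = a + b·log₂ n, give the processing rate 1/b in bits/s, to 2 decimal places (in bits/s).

8.21 bits/s

b = (622 − 280)/log₂ 7 = 342/2.8074 = 121.823 ms per bit = 0.12182 s/bit; the reciprocal is 8.209 bits/s.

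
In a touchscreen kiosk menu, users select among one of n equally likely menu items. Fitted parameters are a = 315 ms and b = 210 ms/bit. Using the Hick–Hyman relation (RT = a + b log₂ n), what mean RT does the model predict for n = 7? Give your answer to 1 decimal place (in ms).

904.5 ms

log₂(7) = 2.8074 bits, so RT = 315 + 210 × 2.8074 ≈ 904.545 ms.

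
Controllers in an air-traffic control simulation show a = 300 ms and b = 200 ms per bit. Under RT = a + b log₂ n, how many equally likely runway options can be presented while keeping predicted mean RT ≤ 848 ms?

Information budget: (848 − 300)/200 = 2.7400 bits, so n ≤ 2^2.7400 = 6.681 → at most 6.

6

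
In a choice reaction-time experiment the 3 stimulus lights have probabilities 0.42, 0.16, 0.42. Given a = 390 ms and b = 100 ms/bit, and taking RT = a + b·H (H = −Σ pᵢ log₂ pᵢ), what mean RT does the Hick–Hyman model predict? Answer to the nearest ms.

537 ms

H = 0.42·log₂(1/0.42) + 0.16·log₂(1/0.16) + 0.42·log₂(1/0.42) = 1.4743 bits.
RT = 390 + 100 × 1.4743 = 537.43 ms.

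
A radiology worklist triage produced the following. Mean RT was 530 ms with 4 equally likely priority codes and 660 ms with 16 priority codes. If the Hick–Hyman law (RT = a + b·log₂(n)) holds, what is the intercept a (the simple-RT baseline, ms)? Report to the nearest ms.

400 ms

b = (RT₂ − RT₁)/(log₂ n₂ − log₂ n₁) = (660 − 530)/(4 − 2) = 65 ms/bit.
Intercept: a = 530 − 65·log₂(4) = 400.000 ms.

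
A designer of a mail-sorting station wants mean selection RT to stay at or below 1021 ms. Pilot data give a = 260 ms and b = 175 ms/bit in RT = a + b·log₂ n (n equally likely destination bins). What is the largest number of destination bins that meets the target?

Set 260 + 175·log₂ n ≤ 1021 → log₂ n ≤ (1021 − 260)/175 = 4.3486.
So n ≤ 2^4.3486 = 20.373; the largest integer n is 20.

20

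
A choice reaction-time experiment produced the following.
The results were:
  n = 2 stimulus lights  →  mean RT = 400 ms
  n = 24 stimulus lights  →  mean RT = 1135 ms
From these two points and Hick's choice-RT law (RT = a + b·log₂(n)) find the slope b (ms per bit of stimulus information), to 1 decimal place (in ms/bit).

205.0 ms/bit

Slope: b = (1135 − 400) / (log₂ 24 − log₂ 2) = 735/3.5850 = 205.023 ms/bit.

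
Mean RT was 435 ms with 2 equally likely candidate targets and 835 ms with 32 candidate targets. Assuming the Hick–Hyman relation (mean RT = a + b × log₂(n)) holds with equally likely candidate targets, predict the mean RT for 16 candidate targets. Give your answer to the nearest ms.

With log₂ n on the abscissa the relation is linear; from the two conditions:
  b = (835 − 435) / (log₂ 32 − log₂ 2) = 400 / (5 − 1) = 100 ms/bit
  a = 435 − 100 × 1 = 335 ms
Then RT(16) = 335 + 100 × log₂ 16 = 335 + 100 × 4 ≈ 735.000 ms.

735 ms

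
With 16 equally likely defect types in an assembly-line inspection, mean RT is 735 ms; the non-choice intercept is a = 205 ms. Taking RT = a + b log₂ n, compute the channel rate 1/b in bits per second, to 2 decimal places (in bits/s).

7.55 bits/s

Choice component = 735 − 205 = 530 ms over log₂(16) = 4 bits.
b = 530 / 4 = 132.500 ms/bit, so 1/b = 7.547 bits/s.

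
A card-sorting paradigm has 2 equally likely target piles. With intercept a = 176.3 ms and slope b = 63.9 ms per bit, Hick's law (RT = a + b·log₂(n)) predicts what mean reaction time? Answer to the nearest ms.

log₂(2) = 1 bits, so RT = 176.3 + 63.9 × 1 ≈ 240.200 ms.

240 ms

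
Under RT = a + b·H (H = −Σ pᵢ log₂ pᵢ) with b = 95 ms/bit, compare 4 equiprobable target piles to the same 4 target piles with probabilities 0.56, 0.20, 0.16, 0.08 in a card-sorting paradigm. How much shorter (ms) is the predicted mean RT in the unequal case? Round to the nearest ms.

Equiprobable entropy H₀ = log₂ 4 = 2.0000 bits.
Skewed entropy H = −Σ pᵢ log₂ pᵢ = 1.6474 bits.
ΔRT = b·(H₀ − H) = 95 × 0.3526 = 33.50 ms.

34 ms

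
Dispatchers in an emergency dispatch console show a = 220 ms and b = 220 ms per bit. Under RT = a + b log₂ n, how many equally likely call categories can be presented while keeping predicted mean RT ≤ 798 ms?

6

220·log₂ n ≤ 798 − 220 = 578, giving log₂ n ≤ 2.6273 and n ≤ 6.179. The largest whole number is 6.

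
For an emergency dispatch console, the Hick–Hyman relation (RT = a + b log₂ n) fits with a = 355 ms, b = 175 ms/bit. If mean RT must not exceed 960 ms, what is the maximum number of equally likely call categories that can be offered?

10

Information budget: (960 − 355)/175 = 3.4571 bits, so n ≤ 2^3.4571 = 10.983 → at most 10.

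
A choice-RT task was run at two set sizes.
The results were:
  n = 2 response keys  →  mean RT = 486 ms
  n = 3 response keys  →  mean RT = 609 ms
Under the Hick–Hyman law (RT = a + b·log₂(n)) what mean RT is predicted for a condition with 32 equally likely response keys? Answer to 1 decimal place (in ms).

With log₂ n on the abscissa the relation is linear; from the two conditions:
  b = (609 − 486) / (log₂ 3 − log₂ 2) = 123 / (1.5850 − 1) = 210.270 ms/bit
  a = 486 − 210.270 × 1 = 275.730 ms
Then RT(32) = 275.730 + 210.270 × log₂ 32 = 275.730 + 210.270 × 5 ≈ 1327.080 ms.

1327.1 ms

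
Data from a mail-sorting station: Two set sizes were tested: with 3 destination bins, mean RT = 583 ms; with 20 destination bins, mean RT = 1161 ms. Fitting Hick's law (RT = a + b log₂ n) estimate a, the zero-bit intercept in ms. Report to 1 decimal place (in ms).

Slope: b = (1161 − 583) / (log₂ 20 − log₂ 3) = 578/2.7370 = 211.183 ms/bit.
Intercept: a = 583 − 211.183·log₂(3) = 248.283 ms.

248.3 ms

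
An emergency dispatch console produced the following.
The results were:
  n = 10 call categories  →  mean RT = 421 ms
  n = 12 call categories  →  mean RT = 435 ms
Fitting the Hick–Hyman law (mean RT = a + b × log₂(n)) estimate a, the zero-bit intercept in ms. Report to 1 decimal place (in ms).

b = (RT₂ − RT₁)/(log₂ n₂ − log₂ n₁) = (435 − 421)/(3.5850 − 3.3219) = 53.225 ms/bit.
a = RT₁ − b·log₂ n₁ = 421 − 53.225 × 3.3219 = 244.190 ms.

244.2 ms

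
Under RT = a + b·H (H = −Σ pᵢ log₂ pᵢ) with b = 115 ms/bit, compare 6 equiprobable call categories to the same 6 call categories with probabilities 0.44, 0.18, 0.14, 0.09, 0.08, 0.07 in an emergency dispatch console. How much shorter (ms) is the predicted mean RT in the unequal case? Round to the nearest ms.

40 ms

Equiprobable entropy H₀ = log₂ 6 = 2.5850 bits.
Skewed entropy H = −Σ pᵢ log₂ pᵢ = 2.2363 bits.
ΔRT = b·(H₀ − H) = 115 × 0.3487 = 40.10 ms.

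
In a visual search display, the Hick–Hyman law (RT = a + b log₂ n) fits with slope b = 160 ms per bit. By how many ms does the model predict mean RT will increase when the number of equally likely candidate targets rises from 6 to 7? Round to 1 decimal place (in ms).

35.6 ms

ΔRT = (a + b log₂ n₂) − (a + b log₂ n₁) = b·(log₂ n₂ − log₂ n₁).
log₂(7) − log₂(6) = 2.8074 − 2.5850 = 0.2224.
ΔRT = 160 × 0.2224 = 35.583 ms.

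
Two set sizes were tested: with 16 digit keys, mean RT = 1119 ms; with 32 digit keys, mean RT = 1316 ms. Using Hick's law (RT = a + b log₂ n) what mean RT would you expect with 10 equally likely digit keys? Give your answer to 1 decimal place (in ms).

985.4 ms

Solve the two-equation system in a and b:
  b = (1316 − 1119) / (log₂ 32 − log₂ 16) = 197 / (5 − 4) = 197.000 ms/bit
  a = 1119 − 197.000 × 4 = 331.000 ms
Then RT(10) = 331.000 + 197.000 × log₂ 10 = 331.000 + 197.000 × 3.3219 ≈ 985.420 ms.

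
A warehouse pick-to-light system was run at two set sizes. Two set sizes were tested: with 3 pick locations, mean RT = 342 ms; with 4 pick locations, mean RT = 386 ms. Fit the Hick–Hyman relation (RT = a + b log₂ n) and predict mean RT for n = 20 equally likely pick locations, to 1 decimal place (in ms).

RT is linear in log₂ n, so two points fix the line:
  b = (386 − 342) / (log₂ 4 − log₂ 3) = 44 / (2 − 1.5850) = 106.015 ms/bit
  a = 342 − 106.015 × 1.5850 = 173.971 ms
Then RT(20) = 173.971 + 106.015 × log₂ 20 = 173.971 + 106.015 × 4.3219 ≈ 632.158 ms.

632.2 ms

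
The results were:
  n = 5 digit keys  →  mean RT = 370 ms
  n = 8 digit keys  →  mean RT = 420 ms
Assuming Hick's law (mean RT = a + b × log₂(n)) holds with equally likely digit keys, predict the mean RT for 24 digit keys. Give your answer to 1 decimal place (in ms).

536.9 ms

Solve the two-equation system in a and b:
  b = (420 − 370) / (log₂ 8 − log₂ 5) = 50 / (3 − 2.3219) = 73.738 ms/bit
  a = 370 − 73.738 × 2.3219 = 198.785 ms
Then RT(24) = 198.785 + 73.738 × log₂ 24 = 198.785 + 73.738 × 4.5850 ≈ 536.873 ms.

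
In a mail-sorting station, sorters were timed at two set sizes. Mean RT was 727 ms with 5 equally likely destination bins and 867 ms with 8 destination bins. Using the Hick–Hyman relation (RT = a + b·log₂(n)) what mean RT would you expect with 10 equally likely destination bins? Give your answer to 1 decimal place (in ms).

With log₂ n on the abscissa the relation is linear; from the two conditions:
  b = (867 − 727) / (log₂ 8 − log₂ 5) = 140 / (3 − 2.3219) = 206.468 ms/bit
  a = 727 − 206.468 × 2.3219 = 247.597 ms
Then RT(10) = 247.597 + 206.468 × log₂ 10 = 247.597 + 206.468 × 3.3219 ≈ 933.468 ms.

933.5 ms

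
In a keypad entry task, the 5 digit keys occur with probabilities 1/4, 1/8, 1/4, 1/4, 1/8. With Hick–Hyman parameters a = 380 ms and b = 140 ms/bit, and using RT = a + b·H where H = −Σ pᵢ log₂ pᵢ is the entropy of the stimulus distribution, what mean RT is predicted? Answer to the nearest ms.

H = −Σ pᵢ log₂ pᵢ = 0.25·2 + 0.125·3 + 0.25·2 + 0.25·2 + 0.125·3 = 2.250 bits.
RT = 380 + 140 × 2.250 = 695.00 ms.

695 ms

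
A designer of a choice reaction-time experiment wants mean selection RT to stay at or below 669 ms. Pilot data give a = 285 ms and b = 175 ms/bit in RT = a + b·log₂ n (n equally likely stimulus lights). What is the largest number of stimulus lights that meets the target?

4

Information budget: (669 − 285)/175 = 2.1943 bits, so n ≤ 2^2.1943 = 4.577 → at most 4.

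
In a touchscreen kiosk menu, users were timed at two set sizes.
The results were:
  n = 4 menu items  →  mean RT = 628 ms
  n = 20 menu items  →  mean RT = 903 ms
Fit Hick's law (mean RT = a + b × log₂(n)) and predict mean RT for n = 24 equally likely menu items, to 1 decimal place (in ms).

With log₂ n on the abscissa the relation is linear; from the two conditions:
  b = (903 − 628) / (log₂ 20 − log₂ 4) = 275 / (4.3219 − 2) = 118.436 ms/bit
  a = 628 − 118.436 × 2 = 391.128 ms
Then RT(24) = 391.128 + 118.436 × log₂ 24 = 391.128 + 118.436 × 4.5850 ≈ 934.153 ms.

934.2 ms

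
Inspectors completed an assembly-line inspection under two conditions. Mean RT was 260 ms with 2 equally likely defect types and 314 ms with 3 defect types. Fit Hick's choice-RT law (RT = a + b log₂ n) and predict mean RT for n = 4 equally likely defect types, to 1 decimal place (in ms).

352.3 ms

Solve the two-equation system in a and b:
  b = (314 − 260) / (log₂ 3 − log₂ 2) = 54 / (1.5850 − 1) = 92.314 ms/bit
  a = 260 − 92.314 × 1 = 167.686 ms
Then RT(4) = 167.686 + 92.314 × log₂ 4 = 167.686 + 92.314 × 2 ≈ 352.314 ms.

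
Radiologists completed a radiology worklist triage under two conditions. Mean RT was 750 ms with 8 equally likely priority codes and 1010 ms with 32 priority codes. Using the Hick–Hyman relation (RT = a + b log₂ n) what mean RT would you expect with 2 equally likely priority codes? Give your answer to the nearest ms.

490 ms

Fit slope and intercept:
  b = (1010 − 750) / (log₂ 32 − log₂ 8) = 260 / (5 − 3) = 130 ms/bit
  a = 750 − 130 × 3 = 360 ms
Then RT(2) = 360 + 130 × log₂ 2 = 360 + 130 × 1 ≈ 490.000 ms.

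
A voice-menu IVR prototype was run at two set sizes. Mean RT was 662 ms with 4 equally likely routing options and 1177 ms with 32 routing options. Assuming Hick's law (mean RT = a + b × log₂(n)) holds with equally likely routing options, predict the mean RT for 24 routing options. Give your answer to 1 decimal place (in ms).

With log₂ n on the abscissa the relation is linear; from the two conditions:
  b = (1177 − 662) / (log₂ 32 − log₂ 4) = 515 / (5 − 2) = 171.667 ms/bit
  a = 662 − 171.667 × 2 = 318.667 ms
Then RT(24) = 318.667 + 171.667 × log₂ 24 = 318.667 + 171.667 × 4.5850 ≈ 1105.752 ms.

1105.8 ms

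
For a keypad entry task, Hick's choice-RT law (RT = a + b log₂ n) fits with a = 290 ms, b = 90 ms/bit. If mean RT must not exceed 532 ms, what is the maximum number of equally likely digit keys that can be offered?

Information budget: (532 − 290)/90 = 2.6889 bits, so n ≤ 2^2.6889 = 6.448 → at most 6.

6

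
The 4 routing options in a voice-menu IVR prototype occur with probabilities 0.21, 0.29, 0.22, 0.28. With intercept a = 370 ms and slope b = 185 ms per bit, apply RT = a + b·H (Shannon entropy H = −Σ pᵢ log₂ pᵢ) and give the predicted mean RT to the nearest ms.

Entropy contributions −pᵢ log₂ pᵢ: 0.4728, 0.5179, 0.4806, 0.5142; sum H = 1.9855 bits.
RT = a + bH = 370 + 185·1.9855 = 737.32 ms.

737 ms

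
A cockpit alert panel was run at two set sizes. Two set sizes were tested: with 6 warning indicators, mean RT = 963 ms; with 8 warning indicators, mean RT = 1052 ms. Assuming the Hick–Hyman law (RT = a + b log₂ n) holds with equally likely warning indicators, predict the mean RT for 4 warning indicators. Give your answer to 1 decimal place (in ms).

837.6 ms

Solve the two-equation system in a and b:
  b = (1052 − 963) / (log₂ 8 − log₂ 6) = 89 / (3 − 2.5850) = 214.438 ms/bit
  a = 963 − 214.438 × 2.5850 = 408.685 ms
Then RT(4) = 408.685 + 214.438 × log₂ 4 = 408.685 + 214.438 × 2 ≈ 837.562 ms.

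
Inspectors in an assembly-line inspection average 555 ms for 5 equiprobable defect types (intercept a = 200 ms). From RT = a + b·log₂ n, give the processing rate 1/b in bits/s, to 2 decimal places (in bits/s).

b = (555 − 200)/log₂ 5 = 355/2.3219 = 152.890 ms per bit = 0.15289 s/bit; the reciprocal is 6.541 bits/s.

6.54 bits/s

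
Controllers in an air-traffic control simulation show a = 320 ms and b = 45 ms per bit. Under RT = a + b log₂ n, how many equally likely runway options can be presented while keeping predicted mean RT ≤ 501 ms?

Set 320 + 45·log₂ n ≤ 501 → log₂ n ≤ (501 − 320)/45 = 4.0222.
So n ≤ 2^4.0222 = 16.248; the largest integer n is 16.

16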